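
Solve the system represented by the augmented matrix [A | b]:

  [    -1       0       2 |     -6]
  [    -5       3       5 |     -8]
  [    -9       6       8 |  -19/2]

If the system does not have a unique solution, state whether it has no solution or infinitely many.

Row-reduce:
R1 ← R1 / (-1).
R2 ← R2 + 5·R1.
R3 ← R3 + 9·R1.
R2 ← R2 / (3).
R3 ← R3 − 6·R2.
Row 3 reduces to 0 = 1/2, a contradiction. The system is inconsistent.

no solution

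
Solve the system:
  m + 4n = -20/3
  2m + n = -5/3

m = 0, n = -5/3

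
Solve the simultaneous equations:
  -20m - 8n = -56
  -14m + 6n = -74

m = 4, n = -3

Row-reduce the augmented matrix:
R1 ← R1 / (-20).
R2 ← R2 + 14·R1.
R2 ← R2 / (58/5).
R1 ← R1 − 2/5·R2.
Reading off the reduced rows gives m = 4, n = -3.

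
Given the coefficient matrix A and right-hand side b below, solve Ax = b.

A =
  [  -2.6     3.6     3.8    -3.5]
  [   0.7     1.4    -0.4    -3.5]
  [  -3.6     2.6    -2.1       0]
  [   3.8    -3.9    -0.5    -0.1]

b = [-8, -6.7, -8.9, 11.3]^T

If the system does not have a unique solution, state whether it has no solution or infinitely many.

x_1 = -1, x_2 = -4, x_3 = 1, x_4 = 0

Row-reduce the augmented matrix:
R1 ← R1 / (-13/5).
R2 ← R2 − 7/10·R1.
R3 ← R3 + 18/5·R1.
R4 ← R4 − 19/5·R1.
R2 ← R2 / (154/65).
R1 ← R1 + 18/13·R2.
R3 ← R3 + 31/13·R2.
R4 ← R4 − 177/130·R2.
R3 ← R3 / (-10371/1540).
R1 ← R1 + 169/154·R3.
R2 ← R2 − 81/308·R3.
R4 ← R4 − 14463/3080·R3.
R4 ← R4 / (-332013/138280).
R1 ← R1 + 9065/6914·R4.
R2 ← R2 + 25725/13828·R4.
R3 ← R3 + 385/6914·R4.
Reading off the reduced rows gives x_1 = -1, x_2 = -4, x_3 = 1, x_4 = 0.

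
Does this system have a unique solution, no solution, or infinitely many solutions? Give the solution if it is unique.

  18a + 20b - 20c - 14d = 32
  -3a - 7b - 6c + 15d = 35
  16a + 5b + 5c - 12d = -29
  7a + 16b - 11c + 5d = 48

Row-reduce the augmented matrix:
R1 ← R1 / (18).
R2 ← R2 + 3·R1.
R3 ← R3 − 16·R1.
R4 ← R4 − 7·R1.
R2 ← R2 / (-11/3).
R1 ← R1 − 10/9·R2.
R3 ← R3 + 115/9·R2.
R4 ← R4 − 74/9·R2.
R3 ← R3 / (1825/33).
R1 ← R1 + 130/33·R3.
R2 ← R2 − 28/11·R3.
R4 ← R4 + 797/33·R3.
R4 ← R4 / (36072/1825).
R1 ← R1 + 19/365·R4.
R2 ← R2 + 2634/1825·R4.
R3 ← R3 + 1442/1825·R4.
Reading off the reduced rows gives a = 0, b = 1, c = -2, d = 2.

a = 0, b = 1, c = -2, d = 2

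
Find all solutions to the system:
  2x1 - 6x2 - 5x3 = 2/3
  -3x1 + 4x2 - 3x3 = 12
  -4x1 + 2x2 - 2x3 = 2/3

x1 = 8/3, x2 = 3, x3 = -8/3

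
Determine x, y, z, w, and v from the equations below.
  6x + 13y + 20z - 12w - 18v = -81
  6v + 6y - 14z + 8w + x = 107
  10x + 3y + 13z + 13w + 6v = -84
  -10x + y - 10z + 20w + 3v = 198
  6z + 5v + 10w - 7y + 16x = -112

Row-reduce the augmented matrix:
R1 ← R1 / (6).
R2 ← R2 − 1·R1.
R3 ← R3 − 10·R1.
R4 ← R4 + 10·R1.
R5 ← R5 − 16·R1.
R2 ← R2 / (23/6).
R1 ← R1 − 13/6·R2.
R3 ← R3 + 56/3·R2.
R4 ← R4 − 68/3·R2.
R5 ← R5 + 125/3·R2.
R3 ← R3 / (-2409/23).
R1 ← R1 − 302/23·R3.
R2 ← R2 + 104/23·R3.
R4 ← R4 − 2894/23·R3.
R5 ← R5 + 5422/23·R3.
R4 ← R4 / (93982/2409).
R1 ← R1 − 6238/2409·R4.
R2 ← R2 + 2212/2409·R4.
R3 ← R3 + 1879/2409·R4.
R5 ← R5 + 79928/2409·R4.
R5 ← R5 / (-728615/46991).
R1 ← R1 − 41331/46991·R5.
R2 ← R2 + 4896/6713·R5.
R3 ← R3 + 42165/93982·R5.
R4 ← R4 − 37773/93982·R5.
Reading off the reduced rows gives x = -5, y = 3, z = -6, w = 5, v = -5.

x = -5, y = 3, z = -6, w = 5, v = -5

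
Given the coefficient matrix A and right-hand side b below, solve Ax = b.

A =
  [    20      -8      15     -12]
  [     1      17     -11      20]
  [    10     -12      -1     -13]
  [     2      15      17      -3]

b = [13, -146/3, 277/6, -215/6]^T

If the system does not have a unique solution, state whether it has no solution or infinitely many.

x_1 = 0, x_2 = -1, x_3 = -5/3, x_4 = -5/2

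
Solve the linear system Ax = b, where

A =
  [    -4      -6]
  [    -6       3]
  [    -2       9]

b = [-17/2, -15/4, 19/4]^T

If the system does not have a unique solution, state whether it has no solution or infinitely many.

Row-reduce the augmented matrix:
R1 ← R1 / (-4).
R2 ← R2 + 6·R1.
R3 ← R3 + 2·R1.
R2 ← R2 / (12).
R1 ← R1 − 3/2·R2.
R3 ← R3 − 12·R2.
R3 reduces to 0 = 0, so the extra equation is consistent.
Reading off the reduced rows gives x_1 = 1, x_2 = 3/4.

x_1 = 1, x_2 = 3/4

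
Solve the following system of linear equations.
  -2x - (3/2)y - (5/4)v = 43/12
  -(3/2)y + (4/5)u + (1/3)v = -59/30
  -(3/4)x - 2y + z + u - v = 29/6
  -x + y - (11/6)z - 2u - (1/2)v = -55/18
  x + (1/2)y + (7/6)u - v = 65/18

x = -2/3, y = 1, z = 8/3, u = 2/3, v = -3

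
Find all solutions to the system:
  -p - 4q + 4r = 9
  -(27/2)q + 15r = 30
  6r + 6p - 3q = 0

no solution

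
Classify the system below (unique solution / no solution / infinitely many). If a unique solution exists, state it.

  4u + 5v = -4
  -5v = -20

u = -6, v = 4

Row-reduce the augmented matrix:
R1 ← R1 / (4).
R2 ← R2 / (-5).
R1 ← R1 − 5/4·R2.
Reading off the reduced rows gives u = -6, v = 4.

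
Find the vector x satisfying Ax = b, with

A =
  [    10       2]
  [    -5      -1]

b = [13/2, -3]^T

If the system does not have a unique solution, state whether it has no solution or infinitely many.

Row-reduce:
R1 ← R1 / (10).
R2 ← R2 + 5·R1.
Row 2 reduces to 0 = 1/4, a contradiction. The system is inconsistent.

no solution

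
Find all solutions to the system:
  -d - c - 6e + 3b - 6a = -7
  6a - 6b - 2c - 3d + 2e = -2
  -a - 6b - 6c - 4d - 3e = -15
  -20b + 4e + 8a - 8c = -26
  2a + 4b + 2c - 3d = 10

no solution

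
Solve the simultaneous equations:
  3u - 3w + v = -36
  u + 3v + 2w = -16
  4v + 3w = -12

Row-reduce the augmented matrix:
R1 ← R1 / (3).
R2 ← R2 − 1·R1.
R2 ← R2 / (8/3).
R1 ← R1 − 1/3·R2.
R3 ← R3 − 4·R2.
R3 ← R3 / (-3/2).
R1 ← R1 + 11/8·R3.
R2 ← R2 − 9/8·R3.
Reading off the reduced rows gives u = -6, v = -6, w = 4.

u = -6, v = -6, w = 4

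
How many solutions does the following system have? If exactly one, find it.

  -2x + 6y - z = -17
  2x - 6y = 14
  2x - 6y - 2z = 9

Row-reduce:
R1 ← R1 / (-2).
R2 ← R2 − 2·R1.
R3 ← R3 − 2·R1.
R2 ← R2 / (-1).
R1 ← R1 − 1/2·R2.
R3 ← R3 + 3·R2.
Row 3 reduces to 0 = 1, a contradiction. The system is inconsistent.

no solution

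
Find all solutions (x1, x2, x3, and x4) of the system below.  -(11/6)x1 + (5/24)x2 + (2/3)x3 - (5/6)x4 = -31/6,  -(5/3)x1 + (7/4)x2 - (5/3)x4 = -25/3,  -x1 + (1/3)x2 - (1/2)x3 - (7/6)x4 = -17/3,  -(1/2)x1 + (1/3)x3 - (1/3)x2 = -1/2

infinitely many solutions

Row-reduce:
R1 ← R1 / (-11/6).
R2 ← R2 + 5/3·R1.
R3 ← R3 + 1·R1.
R4 ← R4 + 1/2·R1.
R2 ← R2 / (103/66).
R1 ← R1 + 5/44·R2.
R3 ← R3 − 29/132·R2.
R4 ← R4 + 103/264·R2.
R3 ← R3 / (-481/618).
R1 ← R1 + 42/103·R3.
R2 ← R2 + 40/103·R3.
Rank is 3 with 4 unknowns, leaving x4 free.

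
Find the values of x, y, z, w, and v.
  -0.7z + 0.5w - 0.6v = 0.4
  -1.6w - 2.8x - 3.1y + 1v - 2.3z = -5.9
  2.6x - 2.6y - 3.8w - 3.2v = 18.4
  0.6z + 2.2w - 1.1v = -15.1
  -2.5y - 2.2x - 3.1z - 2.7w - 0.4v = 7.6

Row-reduce the augmented matrix:
Swap R1 and R2.
R1 ← R1 / (-14/5).
R3 ← R3 − 13/5·R1.
R5 ← R5 + 11/5·R1.
Swap R2 and R3.
R2 ← R2 / (-767/140).
R1 ← R1 − 31/28·R2.
R5 ← R5 + 9/140·R2.
R3 ← R3 / (-7/10).
R1 ← R1 − 23/59·R3.
R2 ← R2 − 23/59·R3.
R4 ← R4 − 3/5·R3.
R5 ← R5 + 374/295·R3.
R4 ← R4 / (92/35).
R1 ← R1 + 1172/5369·R4.
R2 ← R2 − 6675/5369·R4.
R3 ← R3 + 5/7·R4.
R5 ← R5 + 122757/53690·R4.
R5 ← R5 / (-416759/282256).
R1 ← R1 + 45315/35282·R5.
R2 ← R2 − 119109/141128·R5.
R3 ← R3 − 77/184·R5.
R4 ← R4 + 113/184·R5.
Reading off the reduced rows gives x = 5, y = 4, z = -5, w = -5, v = 1.

x = 5, y = 4, z = -5, w = -5, v = 1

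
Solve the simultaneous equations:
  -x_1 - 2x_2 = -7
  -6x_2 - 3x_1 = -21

infinitely many solutions

Row-reduce:
R1 ← R1 / (-1).
R2 ← R2 + 3·R1.
Rank is 1 with 2 unknowns, leaving x_2 free.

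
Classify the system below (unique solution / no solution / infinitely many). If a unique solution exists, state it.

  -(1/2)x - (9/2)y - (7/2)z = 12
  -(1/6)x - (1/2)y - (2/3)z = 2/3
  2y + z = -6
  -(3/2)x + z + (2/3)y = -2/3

Row-reduce:
R1 ← R1 / (-1/2).
R2 ← R2 + 1/6·R1.
R4 ← R4 + 3/2·R1.
R1 ← R1 − 9·R2.
R3 ← R3 − 2·R2.
R4 ← R4 − 85/6·R2.
Swap R3 and R4.
R3 ← R3 / (53/12).
R1 ← R1 − 5/2·R3.
R2 ← R2 − 1/2·R3.
Row 4 reduces to 0 = 2/3, a contradiction. The system is inconsistent.

no solution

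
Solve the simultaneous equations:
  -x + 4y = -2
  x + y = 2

x = 2, y = 0

Row-reduce the augmented matrix:
R1 ← R1 / (-1).
R2 ← R2 − 1·R1.
R2 ← R2 / (5).
R1 ← R1 + 4·R2.
Reading off the reduced rows gives x = 2, y = 0.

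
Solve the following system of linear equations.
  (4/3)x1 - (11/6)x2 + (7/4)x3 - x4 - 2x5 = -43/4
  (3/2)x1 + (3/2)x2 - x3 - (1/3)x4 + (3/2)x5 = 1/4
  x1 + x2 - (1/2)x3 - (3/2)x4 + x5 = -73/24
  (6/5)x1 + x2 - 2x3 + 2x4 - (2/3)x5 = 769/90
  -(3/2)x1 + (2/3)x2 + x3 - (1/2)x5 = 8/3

Row-reduce the augmented matrix:
R1 ← R1 / (4/3).
R2 ← R2 − 3/2·R1.
R3 ← R3 − 1·R1.
R4 ← R4 − 6/5·R1.
R5 ← R5 + 3/2·R1.
R2 ← R2 / (57/16).
R1 ← R1 + 11/8·R2.
R3 ← R3 − 19/8·R2.
R4 ← R4 − 53/20·R2.
R5 ← R5 + 67/48·R2.
R3 ← R3 / (1/6).
R1 ← R1 − 1/6·R3.
R2 ← R2 + 5/6·R3.
R4 ← R4 + 41/30·R3.
R5 ← R5 − 65/36·R3.
R4 ← R4 / (-49/6).
R1 ← R1 − 5/6·R4.
R2 ← R2 + 37/6·R4.
R3 ← R3 + 23/3·R4.
R5 ← R5 − 469/36·R4.
R5 ← R5 / (-23477/5985).
R1 ← R1 + 619/2793·R5.
R2 ← R2 − 32164/13965·R5.
R3 ← R3 − 21712/13965·R5.
R4 ← R4 − 944/4655·R5.
Reading off the reduced rows gives x1 = -2, x2 = 2, x3 = -2, x4 = 9/4, x5 = -2/3.

x1 = -2, x2 = 2, x3 = -2, x4 = 9/4, x5 = -2/3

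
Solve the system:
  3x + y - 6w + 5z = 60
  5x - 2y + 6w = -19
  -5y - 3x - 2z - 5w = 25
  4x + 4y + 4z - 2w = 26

x = 1, y = -3, z = 6, w = -5

Row-reduce the augmented matrix:
R1 ← R1 / (3).
R2 ← R2 − 5·R1.
R3 ← R3 + 3·R1.
R4 ← R4 − 4·R1.
R2 ← R2 / (-11/3).
R1 ← R1 − 1/3·R2.
R3 ← R3 + 4·R2.
R4 ← R4 − 8/3·R2.
R3 ← R3 / (133/11).
R1 ← R1 − 10/11·R3.
R2 ← R2 − 25/11·R3.
R4 ← R4 + 96/11·R3.
R4 ← R4 / (-386/133).
R1 ← R1 − 212/133·R4.
R2 ← R2 − 131/133·R4.
R3 ← R3 + 313/133·R4.
Reading off the reduced rows gives x = 1, y = -3, z = 6, w = -5.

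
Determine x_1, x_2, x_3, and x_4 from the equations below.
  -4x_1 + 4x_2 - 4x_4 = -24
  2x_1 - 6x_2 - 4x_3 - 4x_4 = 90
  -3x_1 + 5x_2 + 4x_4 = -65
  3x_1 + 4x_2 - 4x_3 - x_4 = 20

Row-reduce the augmented matrix:
R1 ← R1 / (-4).
R2 ← R2 − 2·R1.
R3 ← R3 + 3·R1.
R4 ← R4 − 3·R1.
R2 ← R2 / (-4).
R1 ← R1 + 1·R2.
R3 ← R3 − 2·R2.
R4 ← R4 − 7·R2.
R3 ← R3 / (-2).
R1 ← R1 − 1·R3.
R2 ← R2 − 1·R3.
R4 ← R4 + 11·R3.
R4 ← R4 / (-73/2).
R1 ← R1 − 9/2·R4.
R2 ← R2 − 7/2·R4.
R3 ← R3 + 2·R4.
Reading off the reduced rows gives x_1 = 5, x_2 = -6, x_3 = -6, x_4 = -5.

x_1 = 5, x_2 = -6, x_3 = -6, x_4 = -5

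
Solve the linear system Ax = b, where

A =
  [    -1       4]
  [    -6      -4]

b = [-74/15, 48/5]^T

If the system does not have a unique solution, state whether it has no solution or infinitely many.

From equation 1: x_1 = 74/15 + 4·x_2.
Substitute into equation 2 and solve: x_2 = -7/5.
Then x_1 = -2/3.

x_1 = -2/3, x_2 = -7/5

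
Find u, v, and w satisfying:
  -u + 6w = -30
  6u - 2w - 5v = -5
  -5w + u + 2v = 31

u = 0, v = 3, w = -5

Row-reduce the augmented matrix:
R1 ← R1 / (-1).
R2 ← R2 − 6·R1.
R3 ← R3 − 1·R1.
R2 ← R2 / (-5).
R3 ← R3 − 2·R2.
R3 ← R3 / (73/5).
R1 ← R1 + 6·R3.
R2 ← R2 + 34/5·R3.
Reading off the reduced rows gives u = 0, v = 3, w = -5.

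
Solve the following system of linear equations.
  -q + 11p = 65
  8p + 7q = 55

p = 6, q = 1

Row-reduce the augmented matrix:
R1 ← R1 / (11).
R2 ← R2 − 8·R1.
R2 ← R2 / (85/11).
R1 ← R1 + 1/11·R2.
Reading off the reduced rows gives p = 6, q = 1.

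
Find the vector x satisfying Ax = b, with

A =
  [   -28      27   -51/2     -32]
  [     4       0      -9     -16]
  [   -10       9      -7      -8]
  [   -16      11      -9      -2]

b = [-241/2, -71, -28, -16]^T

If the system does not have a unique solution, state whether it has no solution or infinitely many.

Row-reduce:
R1 ← R1 / (-28).
R2 ← R2 − 4·R1.
R3 ← R3 + 10·R1.
R4 ← R4 + 16·R1.
R2 ← R2 / (27/7).
R1 ← R1 + 27/28·R2.
R3 ← R3 + 9/14·R2.
R4 ← R4 + 31/7·R2.
Swap R3 and R4.
R3 ← R3 / (-161/18).
R1 ← R1 + 9/4·R3.
R2 ← R2 + 59/18·R3.
Row 4 reduces to 0 = 1/3, a contradiction. The system is inconsistent.

no solution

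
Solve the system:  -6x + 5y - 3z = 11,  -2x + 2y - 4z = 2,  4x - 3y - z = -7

no solution

Row-reduce:
R1 ← R1 / (-6).
R2 ← R2 + 2·R1.
R3 ← R3 − 4·R1.
R2 ← R2 / (1/3).
R1 ← R1 + 5/6·R2.
R3 ← R3 − 1/3·R2.
Row 3 reduces to 0 = 2, a contradiction. The system is inconsistent.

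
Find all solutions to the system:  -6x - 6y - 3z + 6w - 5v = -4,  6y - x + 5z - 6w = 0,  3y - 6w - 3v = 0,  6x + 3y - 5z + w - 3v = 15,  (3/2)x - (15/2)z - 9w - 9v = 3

no solution

Row-reduce:
R1 ← R1 / (-6).
R2 ← R2 + 1·R1.
R4 ← R4 − 6·R1.
R5 ← R5 − 3/2·R1.
R2 ← R2 / (7).
R1 ← R1 − 1·R2.
R3 ← R3 − 3·R2.
R4 ← R4 + 3·R2.
R5 ← R5 + 3/2·R2.
R3 ← R3 / (-33/14).
R1 ← R1 + 2/7·R3.
R2 ← R2 − 11/14·R3.
R4 ← R4 + 79/14·R3.
R5 ← R5 + 99/14·R3.
R4 ← R4 / (123/11).
R1 ← R1 − 4/11·R4.
R2 ← R2 + 2·R4.
R3 ← R3 − 14/11·R4.
Row 5 reduces to 0 = 3, a contradiction. The system is inconsistent.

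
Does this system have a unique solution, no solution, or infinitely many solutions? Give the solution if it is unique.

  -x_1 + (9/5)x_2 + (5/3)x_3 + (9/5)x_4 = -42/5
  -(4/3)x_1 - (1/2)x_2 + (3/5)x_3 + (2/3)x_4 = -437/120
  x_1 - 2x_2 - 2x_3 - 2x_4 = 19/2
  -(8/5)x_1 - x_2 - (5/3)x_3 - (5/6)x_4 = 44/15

x_1 = 3/2, x_2 = -3/4, x_3 = -9/4, x_4 = -1

Row-reduce the augmented matrix:
R1 ← R1 / (-1).
R2 ← R2 + 4/3·R1.
R3 ← R3 − 1·R1.
R4 ← R4 + 8/5·R1.
R2 ← R2 / (-29/10).
R1 ← R1 + 9/5·R2.
R3 ← R3 + 1/5·R2.
R4 ← R4 + 97/25·R2.
R3 ← R3 / (-289/1305).
R1 ← R1 + 287/435·R3.
R2 ← R2 − 146/261·R3.
R4 ← R4 + 14113/6525·R3.
R4 ← R4 / (-1055/1734).
R1 ← R1 + 140/289·R4.
R2 ← R2 − 114/289·R4.
R3 ← R3 − 105/289·R4.
Reading off the reduced rows gives x_1 = 3/2, x_2 = -3/4, x_3 = -9/4, x_4 = -1.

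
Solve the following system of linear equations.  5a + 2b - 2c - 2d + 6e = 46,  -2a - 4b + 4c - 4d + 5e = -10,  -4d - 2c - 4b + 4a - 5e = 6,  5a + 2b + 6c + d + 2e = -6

infinitely many solutions

Row-reduce:
R1 ← R1 / (5).
R2 ← R2 + 2·R1.
R3 ← R3 − 4·R1.
R4 ← R4 − 5·R1.
R2 ← R2 / (-16/5).
R1 ← R1 − 2/5·R2.
R3 ← R3 + 28/5·R2.
R3 ← R3 / (-6).
R2 ← R2 + 1·R3.
R4 ← R4 − 8·R3.
R4 ← R4 / (11).
R1 ← R1 + 1·R4.
R2 ← R2 − 1/2·R4.
R3 ← R3 + 1·R4.
Rank is 4 with 5 unknowns, leaving e free.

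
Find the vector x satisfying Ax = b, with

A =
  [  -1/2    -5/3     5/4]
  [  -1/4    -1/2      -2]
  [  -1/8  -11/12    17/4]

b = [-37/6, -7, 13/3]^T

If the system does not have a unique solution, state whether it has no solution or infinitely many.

infinitely many solutions

Row-reduce:
R1 ← R1 / (-1/2).
R2 ← R2 + 1/4·R1.
R3 ← R3 + 1/8·R1.
R2 ← R2 / (1/3).
R1 ← R1 − 10/3·R2.
R3 ← R3 + 1/2·R2.
Rank is 2 with 3 unknowns, leaving x_3 free.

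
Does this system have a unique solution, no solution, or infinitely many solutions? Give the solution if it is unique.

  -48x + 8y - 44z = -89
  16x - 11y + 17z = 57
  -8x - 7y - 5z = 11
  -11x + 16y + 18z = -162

Row-reduce:
R1 ← R1 / (-48).
R2 ← R2 − 16·R1.
R3 ← R3 + 8·R1.
R4 ← R4 + 11·R1.
R2 ← R2 / (-25/3).
R1 ← R1 + 1/6·R2.
R3 ← R3 + 25/3·R2.
R4 ← R4 − 85/6·R2.
Swap R3 and R4.
R3 ← R3 / (641/20).
R1 ← R1 − 87/100·R3.
R2 ← R2 + 7/25·R3.
Row 4 reduces to 0 = -3/2, a contradiction. The system is inconsistent.

no solution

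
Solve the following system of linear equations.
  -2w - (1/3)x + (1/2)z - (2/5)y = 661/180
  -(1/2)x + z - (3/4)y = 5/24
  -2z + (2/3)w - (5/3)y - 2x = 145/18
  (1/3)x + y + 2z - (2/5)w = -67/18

x = -8/3, y = -1/2, z = -3/2, w = -5/3

Row-reduce the augmented matrix:
R1 ← R1 / (-1/3).
R2 ← R2 + 1/2·R1.
R3 ← R3 + 2·R1.
R4 ← R4 − 1/3·R1.
R2 ← R2 / (-3/20).
R1 ← R1 − 6/5·R2.
R3 ← R3 − 11/15·R2.
R4 ← R4 − 3/5·R2.
R3 ← R3 / (-34/9).
R1 ← R1 − 1/2·R3.
R2 ← R2 + 5/3·R3.
R4 ← R4 − 7/2·R3.
R4 ← R4 / (5937/170).
R1 ← R1 − 1143/34·R4.
R2 ← R2 + 545/17·R4.
R3 ← R3 + 123/17·R4.
Reading off the reduced rows gives x = -8/3, y = -1/2, z = -3/2, w = -5/3.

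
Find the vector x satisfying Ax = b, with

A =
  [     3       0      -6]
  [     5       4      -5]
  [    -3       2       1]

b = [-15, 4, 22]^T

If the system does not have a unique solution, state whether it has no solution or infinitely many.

Row-reduce the augmented matrix:
R1 ← R1 / (3).
R2 ← R2 − 5·R1.
R3 ← R3 + 3·R1.
R2 ← R2 / (4).
R3 ← R3 − 2·R2.
R3 ← R3 / (-15/2).
R1 ← R1 + 2·R3.
R2 ← R2 − 5/4·R3.
Reading off the reduced rows gives x_1 = -3, x_2 = 6, x_3 = 1.

x_1 = -3, x_2 = 6, x_3 = 1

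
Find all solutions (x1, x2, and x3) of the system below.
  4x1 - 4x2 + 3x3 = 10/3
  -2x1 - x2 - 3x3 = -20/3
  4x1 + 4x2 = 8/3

x1 = 0, x2 = 2/3, x3 = 2

Row-reduce the augmented matrix:
R1 ← R1 / (4).
R2 ← R2 + 2·R1.
R3 ← R3 − 4·R1.
R2 ← R2 / (-3).
R1 ← R1 + 1·R2.
R3 ← R3 − 8·R2.
R3 ← R3 / (-7).
R1 ← R1 − 5/4·R3.
R2 ← R2 − 1/2·R3.
Reading off the reduced rows gives x1 = 0, x2 = 2/3, x3 = 2.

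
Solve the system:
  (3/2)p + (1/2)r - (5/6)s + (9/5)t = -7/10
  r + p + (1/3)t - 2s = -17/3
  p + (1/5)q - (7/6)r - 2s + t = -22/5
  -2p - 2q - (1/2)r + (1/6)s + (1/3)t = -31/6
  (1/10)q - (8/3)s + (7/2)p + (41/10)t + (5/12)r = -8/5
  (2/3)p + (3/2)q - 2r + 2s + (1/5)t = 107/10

no solution

Row-reduce:
R1 ← R1 / (3/2).
R2 ← R2 − 1·R1.
R3 ← R3 − 1·R1.
R4 ← R4 + 2·R1.
R5 ← R5 − 7/2·R1.
R6 ← R6 − 2/3·R1.
Swap R2 and R3.
R2 ← R2 / (1/5).
R4 ← R4 + 2·R2.
R5 ← R5 − 1/10·R2.
R6 ← R6 − 3/2·R2.
R3 ← R3 / (2/3).
R1 ← R1 − 1/3·R3.
R2 ← R2 + 15/2·R3.
R4 ← R4 + 89/6·R3.
R6 ← R6 − 325/36·R3.
R4 ← R4 / (-1711/36).
R1 ← R1 − 1/6·R4.
R2 ← R2 + 845/36·R4.
R3 ← R3 + 13/6·R4.
R6 ← R6 − 2359/72·R4.
Swap R5 and R6.
R5 ← R5 / (-46681/307980).
R1 ← R1 − 8050/5133·R5.
R2 ← R2 + 5437/3422·R5.
R3 ← R3 + 3887/8555·R5.
R4 ← R4 − 3339/8555·R5.
Row 6 reduces to 0 = 2, a contradiction. The system is inconsistent.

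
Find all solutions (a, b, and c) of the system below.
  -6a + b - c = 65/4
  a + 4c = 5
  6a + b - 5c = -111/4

Row-reduce the augmented matrix:
R1 ← R1 / (-6).
R2 ← R2 − 1·R1.
R3 ← R3 − 6·R1.
R2 ← R2 / (1/6).
R1 ← R1 + 1/6·R2.
R3 ← R3 − 2·R2.
R3 ← R3 / (-52).
R1 ← R1 − 4·R3.
R2 ← R2 − 23·R3.
Reading off the reduced rows gives a = -3, b = 1/4, c = 2.

a = -3, b = 1/4, c = 2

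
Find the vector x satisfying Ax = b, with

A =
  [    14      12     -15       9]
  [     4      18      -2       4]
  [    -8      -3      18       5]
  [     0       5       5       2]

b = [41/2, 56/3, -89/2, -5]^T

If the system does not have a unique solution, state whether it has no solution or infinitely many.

Row-reduce the augmented matrix:
R1 ← R1 / (14).
R2 ← R2 − 4·R1.
R3 ← R3 + 8·R1.
R2 ← R2 / (102/7).
R1 ← R1 − 6/7·R2.
R3 ← R3 − 27/7·R2.
R4 ← R4 − 5·R2.
R3 ← R3 / (150/17).
R1 ← R1 + 41/34·R3.
R2 ← R2 − 8/51·R3.
R4 ← R4 − 215/51·R3.
R4 ← R4 / (-142/45).
R1 ← R1 − 142/75·R4.
R2 ← R2 + 17/225·R4.
R3 ← R3 − 83/75·R4.
Reading off the reduced rows gives x_1 = 1/2, x_2 = 4/3, x_3 = -4/3, x_4 = -5/2.

x_1 = 1/2, x_2 = 4/3, x_3 = -4/3, x_4 = -5/2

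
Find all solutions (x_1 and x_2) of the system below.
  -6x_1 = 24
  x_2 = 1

x_1 = -4, x_2 = 1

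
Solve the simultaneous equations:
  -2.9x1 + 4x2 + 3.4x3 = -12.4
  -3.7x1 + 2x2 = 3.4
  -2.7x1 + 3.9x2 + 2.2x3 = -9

x1 = -2, x2 = -2, x3 = -3

Row-reduce the augmented matrix:
R1 ← R1 / (-29/10).
R2 ← R2 + 37/10·R1.
R3 ← R3 + 27/10·R1.
R2 ← R2 / (-90/29).
R1 ← R1 + 40/29·R2.
R3 ← R3 − 51/290·R2.
R3 ← R3 / (-1817/1500).
R1 ← R1 − 34/45·R3.
R2 ← R2 − 629/450·R3.
Reading off the reduced rows gives x1 = -2, x2 = -2, x3 = -3.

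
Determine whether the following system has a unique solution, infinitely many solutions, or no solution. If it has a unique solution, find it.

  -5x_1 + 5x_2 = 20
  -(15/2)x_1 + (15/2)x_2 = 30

Row-reduce:
R1 ← R1 / (-5).
R2 ← R2 + 15/2·R1.
Rank is 1 with 2 unknowns, leaving x_2 free.

infinitely many solutions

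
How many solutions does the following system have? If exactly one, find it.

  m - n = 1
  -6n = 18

From equation 1: n = -1 + m.
Substitute into equation 2 and solve: m = -2.
Then n = -3.

m = -2, n = -3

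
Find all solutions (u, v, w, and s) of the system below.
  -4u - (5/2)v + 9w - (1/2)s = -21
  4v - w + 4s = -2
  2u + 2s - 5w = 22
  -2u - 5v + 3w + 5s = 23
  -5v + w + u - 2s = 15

no solution

Row-reduce:
R1 ← R1 / (-4).
R3 ← R3 − 2·R1.
R4 ← R4 + 2·R1.
R5 ← R5 − 1·R1.
R2 ← R2 / (4).
R1 ← R1 − 5/8·R2.
R3 ← R3 + 5/4·R2.
R4 ← R4 + 15/4·R2.
R5 ← R5 + 45/8·R2.
R3 ← R3 / (-13/16).
R1 ← R1 + 67/32·R3.
R2 ← R2 + 1/4·R3.
R4 ← R4 + 39/16·R3.
R5 ← R5 − 59/32·R3.
Swap R4 and R5.
R4 ← R4 / (134/13).
R1 ← R1 + 107/13·R4.
R2 ← R2 − 1/13·R4.
R3 ← R3 + 48/13·R4.
Row 5 reduces to 0 = -1, a contradiction. The system is inconsistent.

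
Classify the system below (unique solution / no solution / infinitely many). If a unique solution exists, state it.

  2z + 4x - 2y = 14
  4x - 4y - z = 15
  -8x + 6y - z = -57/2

Row-reduce:
R1 ← R1 / (4).
R2 ← R2 − 4·R1.
R3 ← R3 + 8·R1.
R2 ← R2 / (-2).
R1 ← R1 + 1/2·R2.
R3 ← R3 − 2·R2.
Row 3 reduces to 0 = 1/2, a contradiction. The system is inconsistent.

no solution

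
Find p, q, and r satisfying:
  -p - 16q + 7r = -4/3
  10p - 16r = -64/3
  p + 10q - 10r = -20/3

p = 0, q = 2/3, r = 4/3

Row-reduce the augmented matrix:
R1 ← R1 / (-1).
R2 ← R2 − 10·R1.
R3 ← R3 − 1·R1.
R2 ← R2 / (-160).
R1 ← R1 − 16·R2.
R3 ← R3 + 6·R2.
R3 ← R3 / (-201/40).
R1 ← R1 + 8/5·R3.
R2 ← R2 + 27/80·R3.
Reading off the reduced rows gives p = 0, q = 2/3, r = 4/3.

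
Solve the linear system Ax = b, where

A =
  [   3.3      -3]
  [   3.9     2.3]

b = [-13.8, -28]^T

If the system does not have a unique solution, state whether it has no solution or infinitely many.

Row-reduce the augmented matrix:
R1 ← R1 / (33/10).
R2 ← R2 − 39/10·R1.
R2 ← R2 / (643/110).
R1 ← R1 + 10/11·R2.
Reading off the reduced rows gives x_1 = -6, x_2 = -2.

x_1 = -6, x_2 = -2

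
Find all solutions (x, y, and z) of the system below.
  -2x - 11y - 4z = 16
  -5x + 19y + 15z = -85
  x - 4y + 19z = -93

x = 2, y = 0, z = -5

Row-reduce the augmented matrix:
R1 ← R1 / (-2).
R2 ← R2 + 5·R1.
R3 ← R3 − 1·R1.
R2 ← R2 / (93/2).
R1 ← R1 − 11/2·R2.
R3 ← R3 + 19/2·R2.
R3 ← R3 / (2056/93).
R1 ← R1 + 89/93·R3.
R2 ← R2 − 50/93·R3.
Reading off the reduced rows gives x = 2, y = 0, z = -5.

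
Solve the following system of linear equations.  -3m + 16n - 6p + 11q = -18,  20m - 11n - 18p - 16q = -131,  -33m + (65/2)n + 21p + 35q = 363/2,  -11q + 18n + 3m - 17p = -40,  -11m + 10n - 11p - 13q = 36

Row-reduce:
R1 ← R1 / (-3).
R2 ← R2 − 20·R1.
R3 ← R3 + 33·R1.
R4 ← R4 − 3·R1.
R5 ← R5 + 11·R1.
R2 ← R2 / (287/3).
R1 ← R1 + 16/3·R2.
R3 ← R3 + 287/2·R2.
R4 ← R4 − 34·R2.
R5 ← R5 + 146/3·R2.
Swap R3 and R4.
R3 ← R3 / (-685/287).
R1 ← R1 + 354/287·R3.
R2 ← R2 + 174/287·R3.
R5 ← R5 + 5311/287·R3.
Swap R4 and R5.
R4 ← R4 / (91664/685).
R1 ← R1 − 6891/685·R4.
R2 ← R2 − 3956/685·R4.
R3 ← R3 − 5848/685·R4.
Row 5 reduces to 0 = 3, a contradiction. The system is inconsistent.

no solution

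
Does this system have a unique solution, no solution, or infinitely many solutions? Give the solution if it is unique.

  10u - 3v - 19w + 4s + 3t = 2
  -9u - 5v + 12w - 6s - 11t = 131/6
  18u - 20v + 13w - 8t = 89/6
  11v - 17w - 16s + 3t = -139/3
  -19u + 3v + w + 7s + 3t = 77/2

u = -2, v = -8/3, w = -1/2, s = 3/2, t = -1/2

Row-reduce the augmented matrix:
R1 ← R1 / (10).
R2 ← R2 + 9·R1.
R3 ← R3 − 18·R1.
R5 ← R5 + 19·R1.
R2 ← R2 / (-77/10).
R1 ← R1 + 3/10·R2.
R3 ← R3 + 73/5·R2.
R4 ← R4 − 11·R2.
R5 ← R5 + 27/10·R2.
R3 ← R3 / (4379/77).
R1 ← R1 + 131/77·R3.
R2 ← R2 − 51/77·R3.
R4 ← R4 + 170/7·R3.
R5 ← R5 + 2565/77·R3.
R4 ← R4 / (-90032/4379).
R1 ← R1 − 1814/4379·R4.
R2 ← R2 − 1500/4379·R4.
R3 ← R3 + 204/4379·R4.
R5 ← R5 − 60823/4379·R4.
R5 ← R5 / (345293/45016).
R1 ← R1 − 12041/22508·R5.
R2 ← R2 − 10351/11254·R5.
R3 ← R3 − 39/662·R5.
R4 ← R4 − 17207/45016·R5.
Reading off the reduced rows gives u = -2, v = -8/3, w = -1/2, s = 3/2, t = -1/2.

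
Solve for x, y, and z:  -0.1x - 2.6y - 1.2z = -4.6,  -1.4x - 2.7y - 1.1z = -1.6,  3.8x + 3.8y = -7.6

x = -2, y = 0, z = 4

Row-reduce the augmented matrix:
R1 ← R1 / (-1/10).
R2 ← R2 + 7/5·R1.
R3 ← R3 − 19/5·R1.
R2 ← R2 / (337/10).
R1 ← R1 − 26·R2.
R3 ← R3 + 95·R2.
R3 ← R3 / (-2261/1685).
R1 ← R1 + 38/337·R3.
R2 ← R2 − 157/337·R3.
Reading off the reduced rows gives x = -2, y = 0, z = 4.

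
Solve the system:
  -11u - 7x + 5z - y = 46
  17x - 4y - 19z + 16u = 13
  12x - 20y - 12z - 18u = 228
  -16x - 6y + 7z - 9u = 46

x = -1, y = -3, z = -6, u = -6

Row-reduce the augmented matrix:
R1 ← R1 / (-7).
R2 ← R2 − 17·R1.
R3 ← R3 − 12·R1.
R4 ← R4 + 16·R1.
R2 ← R2 / (-45/7).
R1 ← R1 − 1/7·R2.
R3 ← R3 + 152/7·R2.
R4 ← R4 + 26/7·R2.
R3 ← R3 / (296/15).
R1 ← R1 + 13/15·R3.
R2 ← R2 − 16/15·R3.
R4 ← R4 + 7/15·R3.
R4 ← R4 / (3303/148).
R1 ← R1 − 193/148·R4.
R2 ← R2 − 63/37·R4.
R3 ← R3 + 5/148·R4.
Reading off the reduced rows gives x = -1, y = -3, z = -6, u = -6.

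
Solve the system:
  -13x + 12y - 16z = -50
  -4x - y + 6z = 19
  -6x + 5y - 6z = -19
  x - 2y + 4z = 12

x = -2, y = -5, z = 1

Row-reduce the augmented matrix:
R1 ← R1 / (-13).
R2 ← R2 + 4·R1.
R3 ← R3 + 6·R1.
R4 ← R4 − 1·R1.
R2 ← R2 / (-61/13).
R1 ← R1 + 12/13·R2.
R3 ← R3 + 7/13·R2.
R4 ← R4 + 14/13·R2.
R3 ← R3 / (8/61).
R1 ← R1 + 56/61·R3.
R2 ← R2 + 142/61·R3.
R4 ← R4 − 16/61·R3.
R4 reduces to 0 = 0, so the extra equation is consistent.
Reading off the reduced rows gives x = -2, y = -5, z = 1.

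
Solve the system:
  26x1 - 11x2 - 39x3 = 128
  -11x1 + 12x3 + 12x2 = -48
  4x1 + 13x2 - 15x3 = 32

infinitely many solutions

Row-reduce:
R1 ← R1 / (26).
R2 ← R2 + 11·R1.
R3 ← R3 − 4·R1.
R2 ← R2 / (191/26).
R1 ← R1 + 11/26·R2.
R3 ← R3 − 191/13·R2.
Rank is 2 with 3 unknowns, leaving x3 free.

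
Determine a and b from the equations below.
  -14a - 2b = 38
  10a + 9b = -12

a = -3, b = 2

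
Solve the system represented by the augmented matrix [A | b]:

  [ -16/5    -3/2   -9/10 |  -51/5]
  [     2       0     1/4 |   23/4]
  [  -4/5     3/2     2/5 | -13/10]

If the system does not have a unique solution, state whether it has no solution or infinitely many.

Row-reduce:
R1 ← R1 / (-16/5).
R2 ← R2 − 2·R1.
R3 ← R3 + 4/5·R1.
R2 ← R2 / (-15/16).
R1 ← R1 − 15/32·R2.
R3 ← R3 − 15/8·R2.
Rank is 2 with 3 unknowns, leaving x_3 free.

infinitely many solutions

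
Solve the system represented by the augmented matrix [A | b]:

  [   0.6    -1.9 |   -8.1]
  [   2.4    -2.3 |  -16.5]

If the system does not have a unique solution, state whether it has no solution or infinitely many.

Row-reduce the augmented matrix:
R1 ← R1 / (3/5).
R2 ← R2 − 12/5·R1.
R2 ← R2 / (53/10).
R1 ← R1 + 19/6·R2.
Reading off the reduced rows gives x_1 = -4, x_2 = 3.

x_1 = -4, x_2 = 3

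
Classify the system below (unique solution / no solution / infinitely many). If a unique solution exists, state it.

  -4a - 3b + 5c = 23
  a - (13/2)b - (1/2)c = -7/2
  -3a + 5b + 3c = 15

Row-reduce:
R1 ← R1 / (-4).
R2 ← R2 − 1·R1.
R3 ← R3 + 3·R1.
R2 ← R2 / (-29/4).
R1 ← R1 − 3/4·R2.
R3 ← R3 − 29/4·R2.
Rank is 2 with 3 unknowns, leaving c free.

infinitely many solutions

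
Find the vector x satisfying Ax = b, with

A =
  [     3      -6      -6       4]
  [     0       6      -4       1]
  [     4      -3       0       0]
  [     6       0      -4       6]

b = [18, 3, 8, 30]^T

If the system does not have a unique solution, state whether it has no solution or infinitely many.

x_1 = 2, x_2 = 0, x_3 = 0, x_4 = 3

Row-reduce the augmented matrix:
R1 ← R1 / (3).
R3 ← R3 − 4·R1.
R4 ← R4 − 6·R1.
R2 ← R2 / (6).
R1 ← R1 + 2·R2.
R3 ← R3 − 5·R2.
R4 ← R4 − 12·R2.
R3 ← R3 / (34/3).
R1 ← R1 + 10/3·R3.
R2 ← R2 + 2/3·R3.
R4 ← R4 − 16·R3.
R4 ← R4 / (80/17).
R1 ← R1 + 5/34·R4.
R2 ← R2 + 10/51·R4.
R3 ← R3 + 37/68·R4.
Reading off the reduced rows gives x_1 = 2, x_2 = 0, x_3 = 0, x_4 = 3.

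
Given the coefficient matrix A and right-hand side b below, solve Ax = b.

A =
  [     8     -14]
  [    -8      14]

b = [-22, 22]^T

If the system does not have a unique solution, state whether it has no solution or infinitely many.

Row-reduce:
R1 ← R1 / (8).
R2 ← R2 + 8·R1.
Rank is 1 with 2 unknowns, leaving x_2 free.

infinitely many solutions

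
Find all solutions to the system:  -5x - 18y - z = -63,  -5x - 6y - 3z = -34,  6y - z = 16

no solution

Row-reduce:
R1 ← R1 / (-5).
R2 ← R2 + 5·R1.
R2 ← R2 / (12).
R1 ← R1 − 18/5·R2.
R3 ← R3 − 6·R2.
Row 3 reduces to 0 = 3/2, a contradiction. The system is inconsistent.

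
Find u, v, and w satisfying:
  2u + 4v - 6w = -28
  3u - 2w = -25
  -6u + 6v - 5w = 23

u = -5, v = 3, w = 5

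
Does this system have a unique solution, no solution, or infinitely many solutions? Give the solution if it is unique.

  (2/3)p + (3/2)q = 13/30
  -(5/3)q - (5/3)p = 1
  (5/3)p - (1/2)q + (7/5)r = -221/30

Row-reduce the augmented matrix:
R1 ← R1 / (2/3).
R2 ← R2 + 5/3·R1.
R3 ← R3 − 5/3·R1.
R2 ← R2 / (25/12).
R1 ← R1 − 9/4·R2.
R3 ← R3 + 17/4·R2.
R3 ← R3 / (7/5).
Reading off the reduced rows gives p = -8/5, q = 1, r = -3.

p = -8/5, q = 1, r = -3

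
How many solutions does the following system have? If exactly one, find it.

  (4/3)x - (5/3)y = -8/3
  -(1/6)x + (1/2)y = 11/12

x = 1/2, y = 2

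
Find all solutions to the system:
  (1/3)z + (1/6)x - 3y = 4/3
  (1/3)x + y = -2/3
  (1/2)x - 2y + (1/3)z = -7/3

no solution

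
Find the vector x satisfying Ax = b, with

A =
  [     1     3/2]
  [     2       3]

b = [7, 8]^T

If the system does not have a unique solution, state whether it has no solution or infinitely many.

no solution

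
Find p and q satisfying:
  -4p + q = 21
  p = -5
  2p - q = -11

Row-reduce the augmented matrix:
R1 ← R1 / (-4).
R2 ← R2 − 1·R1.
R3 ← R3 − 2·R1.
R2 ← R2 / (1/4).
R1 ← R1 + 1/4·R2.
R3 ← R3 + 1/2·R2.
R3 reduces to 0 = 0, so the extra equation is consistent.
Reading off the reduced rows gives p = -5, q = 1.

p = -5, q = 1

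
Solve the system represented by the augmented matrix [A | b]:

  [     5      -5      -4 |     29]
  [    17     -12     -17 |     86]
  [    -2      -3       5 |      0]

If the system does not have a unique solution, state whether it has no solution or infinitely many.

no solution

Row-reduce:
R1 ← R1 / (5).
R2 ← R2 − 17·R1.
R3 ← R3 + 2·R1.
R2 ← R2 / (5).
R1 ← R1 + 1·R2.
R3 ← R3 + 5·R2.
Row 3 reduces to 0 = -1, a contradiction. The system is inconsistent.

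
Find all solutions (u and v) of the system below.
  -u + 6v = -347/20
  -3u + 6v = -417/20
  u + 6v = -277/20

u = 7/4, v = -13/5

Row-reduce the augmented matrix:
R1 ← R1 / (-1).
R2 ← R2 + 3·R1.
R3 ← R3 − 1·R1.
R2 ← R2 / (-12).
R1 ← R1 + 6·R2.
R3 ← R3 − 12·R2.
R3 reduces to 0 = 0, so the extra equation is consistent.
Reading off the reduced rows gives u = 7/4, v = -13/5.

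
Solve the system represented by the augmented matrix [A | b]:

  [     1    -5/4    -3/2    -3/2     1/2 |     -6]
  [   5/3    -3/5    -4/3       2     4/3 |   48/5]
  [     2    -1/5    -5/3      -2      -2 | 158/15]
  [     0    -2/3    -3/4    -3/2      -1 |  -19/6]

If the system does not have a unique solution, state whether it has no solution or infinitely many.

Row-reduce:
R2 ← R2 − 5/3·R1.
R3 ← R3 − 2·R1.
R2 ← R2 / (89/60).
R1 ← R1 + 5/4·R2.
R3 ← R3 − 23/10·R2.
R4 ← R4 + 2/3·R2.
R3 ← R3 / (-127/267).
R1 ← R1 + 46/89·R3.
R2 ← R2 − 70/89·R3.
R4 ← R4 + 241/1068·R3.
R4 ← R4 / (853/254).
R1 ← R1 − 1116/127·R4.
R2 ← R2 + 870/127·R4.
R3 ← R3 − 1596/127·R4.
Rank is 4 with 5 unknowns, leaving x_5 free.

infinitely many solutions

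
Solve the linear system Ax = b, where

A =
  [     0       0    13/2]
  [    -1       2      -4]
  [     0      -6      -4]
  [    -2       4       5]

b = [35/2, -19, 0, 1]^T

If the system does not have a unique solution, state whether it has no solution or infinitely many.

Row-reduce:
Swap R1 and R2.
R1 ← R1 / (-1).
R4 ← R4 + 2·R1.
Swap R2 and R3.
R2 ← R2 / (-6).
R1 ← R1 + 2·R2.
R3 ← R3 / (13/2).
R1 ← R1 − 16/3·R3.
R2 ← R2 − 2/3·R3.
R4 ← R4 − 13·R3.
Row 4 reduces to 0 = 4, a contradiction. The system is inconsistent.

no solution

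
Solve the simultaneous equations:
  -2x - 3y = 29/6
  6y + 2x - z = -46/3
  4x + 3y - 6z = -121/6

x = 4/3, y = -5/2, z = 3

Row-reduce the augmented matrix:
R1 ← R1 / (-2).
R2 ← R2 − 2·R1.
R3 ← R3 − 4·R1.
R2 ← R2 / (3).
R1 ← R1 − 3/2·R2.
R3 ← R3 + 3·R2.
R3 ← R3 / (-7).
R1 ← R1 − 1/2·R3.
R2 ← R2 + 1/3·R3.
Reading off the reduced rows gives x = 4/3, y = -5/2, z = 3.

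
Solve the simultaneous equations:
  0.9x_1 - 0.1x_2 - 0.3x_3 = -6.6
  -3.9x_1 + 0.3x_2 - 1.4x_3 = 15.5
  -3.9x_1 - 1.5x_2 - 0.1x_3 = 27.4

x_1 = -6, x_2 = -3, x_3 = 5

Row-reduce the augmented matrix:
R1 ← R1 / (9/10).
R2 ← R2 + 39/10·R1.
R3 ← R3 + 39/10·R1.
R2 ← R2 / (-2/15).
R1 ← R1 + 1/9·R2.
R3 ← R3 + 29/15·R2.
R3 ← R3 / (151/4).
R1 ← R1 − 23/12·R3.
R2 ← R2 − 81/4·R3.
Reading off the reduced rows gives x_1 = -6, x_2 = -3, x_3 = 5.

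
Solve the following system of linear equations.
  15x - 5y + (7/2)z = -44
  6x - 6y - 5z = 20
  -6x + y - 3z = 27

infinitely many solutions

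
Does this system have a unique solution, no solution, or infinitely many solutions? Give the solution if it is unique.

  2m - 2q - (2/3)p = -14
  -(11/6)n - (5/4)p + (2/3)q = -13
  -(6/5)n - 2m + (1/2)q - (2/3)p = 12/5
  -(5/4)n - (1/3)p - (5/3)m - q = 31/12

m = -5, n = 3, p = 6, q = 0

Row-reduce the augmented matrix:
R1 ← R1 / (2).
R3 ← R3 + 2·R1.
R4 ← R4 + 5/3·R1.
R2 ← R2 / (-11/6).
R3 ← R3 + 6/5·R2.
R4 ← R4 + 5/4·R2.
R3 ← R3 / (-17/33).
R1 ← R1 + 1/3·R3.
R2 ← R2 − 15/22·R3.
R4 ← R4 + 29/792·R3.
R4 ← R4 / (-12173/4080).
R1 ← R1 − 43/170·R4.
R2 ← R2 + 199/68·R4.
R3 ← R3 − 639/170·R4.
Reading off the reduced rows gives m = -5, n = 3, p = 6, q = 0.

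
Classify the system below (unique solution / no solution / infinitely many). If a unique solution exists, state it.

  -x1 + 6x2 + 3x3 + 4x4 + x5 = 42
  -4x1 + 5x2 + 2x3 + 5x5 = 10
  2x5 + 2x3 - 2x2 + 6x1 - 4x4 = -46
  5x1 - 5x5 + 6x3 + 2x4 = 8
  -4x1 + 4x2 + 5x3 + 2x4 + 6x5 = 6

Row-reduce the augmented matrix:
R1 ← R1 / (-1).
R2 ← R2 + 4·R1.
R3 ← R3 − 6·R1.
R4 ← R4 − 5·R1.
R5 ← R5 + 4·R1.
R2 ← R2 / (-19).
R1 ← R1 + 6·R2.
R3 ← R3 − 34·R2.
R4 ← R4 − 30·R2.
R5 ← R5 + 20·R2.
R3 ← R3 / (40/19).
R1 ← R1 − 3/19·R3.
R2 ← R2 − 10/19·R3.
R4 ← R4 − 99/19·R3.
R5 ← R5 − 67/19·R3.
R4 ← R4 / (181/10).
R1 ← R1 − 17/10·R4.
R2 ← R2 − 3·R4.
R3 ← R3 + 41/10·R4.
R5 ← R5 − 173/10·R4.
R5 ← R5 / (1122/181).
R1 ← R1 − 14/181·R5.
R2 ← R2 − 227/181·R5.
R3 ← R3 + 87/181·R5.
R4 ← R4 + 453/362·R5.
Reading off the reduced rows gives x1 = -1, x2 = 5, x3 = -2, x4 = 5, x5 = -3.

x1 = -1, x2 = 5, x3 = -2, x4 = 5, x5 = -3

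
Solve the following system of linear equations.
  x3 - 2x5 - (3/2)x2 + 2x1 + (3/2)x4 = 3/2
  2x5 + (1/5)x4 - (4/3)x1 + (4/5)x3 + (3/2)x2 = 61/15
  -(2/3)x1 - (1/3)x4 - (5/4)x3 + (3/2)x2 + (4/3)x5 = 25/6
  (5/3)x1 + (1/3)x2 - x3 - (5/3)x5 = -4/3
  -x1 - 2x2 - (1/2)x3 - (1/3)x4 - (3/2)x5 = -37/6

x1 = 1, x2 = 0, x3 = -2, x4 = 5, x5 = 3

Row-reduce the augmented matrix:
R1 ← R1 / (2).
R2 ← R2 + 4/3·R1.
R3 ← R3 + 2/3·R1.
R4 ← R4 − 5/3·R1.
R5 ← R5 + 1·R1.
R2 ← R2 / (1/2).
R1 ← R1 + 3/4·R2.
R3 ← R3 − 1·R2.
R4 ← R4 − 19/12·R2.
R5 ← R5 + 11/4·R2.
R3 ← R3 / (-77/20).
R1 ← R1 − 27/10·R3.
R2 ← R2 − 44/15·R3.
R4 ← R4 + 583/90·R3.
R5 ← R5 − 121/15·R3.
R4 ← R4 / (-977/756).
R1 ← R1 − 303/308·R4.
R2 ← R2 − 44/63·R4.
R3 ← R3 − 134/231·R4.
R5 ← R5 − 589/252·R4.
R5 ← R5 / (-11839/5862).
R1 ← R1 + 13119/10747·R5.
R2 ← R2 − 284/977·R5.
R3 ← R3 + 2912/10747·R5.
R4 ← R4 − 748/977·R5.
Reading off the reduced rows gives x1 = 1, x2 = 0, x3 = -2, x4 = 5, x5 = 3.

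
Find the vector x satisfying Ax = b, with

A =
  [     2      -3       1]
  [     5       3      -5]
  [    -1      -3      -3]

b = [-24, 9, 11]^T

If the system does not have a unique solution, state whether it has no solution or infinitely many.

x_1 = -5, x_2 = 3, x_3 = -5

Row-reduce the augmented matrix:
R1 ← R1 / (2).
R2 ← R2 − 5·R1.
R3 ← R3 + 1·R1.
R2 ← R2 / (21/2).
R1 ← R1 + 3/2·R2.
R3 ← R3 + 9/2·R2.
R3 ← R3 / (-40/7).
R1 ← R1 + 4/7·R3.
R2 ← R2 + 5/7·R3.
Reading off the reduced rows gives x_1 = -5, x_2 = 3, x_3 = -5.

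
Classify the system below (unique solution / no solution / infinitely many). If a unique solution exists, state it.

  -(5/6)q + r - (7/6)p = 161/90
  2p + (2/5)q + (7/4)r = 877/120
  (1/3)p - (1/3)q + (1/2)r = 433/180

Row-reduce the augmented matrix:
R1 ← R1 / (-7/6).
R2 ← R2 − 2·R1.
R3 ← R3 − 1/3·R1.
R2 ← R2 / (-36/35).
R1 ← R1 − 5/7·R2.
R3 ← R3 + 4/7·R2.
R3 ← R3 / (-41/36).
R1 ← R1 − 223/144·R3.
R2 ← R2 + 485/144·R3.
Reading off the reduced rows gives p = 9/5, q = -5/3, r = 5/2.

p = 9/5, q = -5/3, r = 5/2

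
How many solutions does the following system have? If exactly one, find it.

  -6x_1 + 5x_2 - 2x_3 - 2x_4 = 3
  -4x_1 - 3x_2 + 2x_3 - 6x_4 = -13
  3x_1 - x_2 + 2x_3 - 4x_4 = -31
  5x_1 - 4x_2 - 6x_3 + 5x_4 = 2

x_1 = -4, x_2 = -1, x_3 = 2, x_4 = 6

Row-reduce the augmented matrix:
R1 ← R1 / (-6).
R2 ← R2 + 4·R1.
R3 ← R3 − 3·R1.
R4 ← R4 − 5·R1.
R2 ← R2 / (-19/3).
R1 ← R1 + 5/6·R2.
R3 ← R3 − 3/2·R2.
R4 ← R4 − 1/6·R2.
R3 ← R3 / (34/19).
R1 ← R1 + 2/19·R3.
R2 ← R2 + 10/19·R3.
R4 ← R4 + 144/19·R3.
R4 ← R4 / (-385/17).
R1 ← R1 − 10/17·R4.
R2 ← R2 + 18/17·R4.
R3 ← R3 + 58/17·R4.
Reading off the reduced rows gives x_1 = -4, x_2 = -1, x_3 = 2, x_4 = 6.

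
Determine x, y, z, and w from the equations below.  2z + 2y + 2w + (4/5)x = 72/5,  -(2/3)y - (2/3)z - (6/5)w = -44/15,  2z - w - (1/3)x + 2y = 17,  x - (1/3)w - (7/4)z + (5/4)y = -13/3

Row-reduce the augmented matrix:
R1 ← R1 / (4/5).
R3 ← R3 + 1/3·R1.
R4 ← R4 − 1·R1.
R2 ← R2 / (-2/3).
R1 ← R1 − 5/2·R2.
R3 ← R3 − 17/6·R2.
R4 ← R4 + 5/4·R2.
Swap R3 and R4.
R3 ← R3 / (-3).
R2 ← R2 − 1·R3.
R4 ← R4 / (-79/15).
R1 ← R1 + 2·R4.
R2 ← R2 − 289/180·R4.
R3 ← R3 − 7/36·R4.
Reading off the reduced rows gives x = 3, y = 2, z = 6, w = -2.

x = 3, y = 2, z = 6, w = -2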